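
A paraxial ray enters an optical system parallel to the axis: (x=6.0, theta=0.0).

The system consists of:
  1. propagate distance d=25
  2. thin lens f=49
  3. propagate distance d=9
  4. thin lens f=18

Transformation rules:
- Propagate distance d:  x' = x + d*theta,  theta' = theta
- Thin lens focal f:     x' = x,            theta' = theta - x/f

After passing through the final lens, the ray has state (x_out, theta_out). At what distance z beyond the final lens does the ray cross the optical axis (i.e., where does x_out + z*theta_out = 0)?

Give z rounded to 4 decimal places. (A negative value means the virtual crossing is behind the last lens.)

Initial: x=6.0000 theta=0.0000
After 1 (propagate distance d=25): x=6.0000 theta=0.0000
After 2 (thin lens f=49): x=6.0000 theta=-6/49 (≈-0.1224)
After 3 (propagate distance d=9): x=240/49 (≈4.8980) theta=-6/49 (≈-0.1224)
After 4 (thin lens f=18): x=240/49 (≈4.8980) theta=-58/147 (≈-0.3946)
z_focus = -x_out/theta_out = -(240/49)/(-58/147) = 360/29 ≈ 12.4138
Rounded to 4 decimal places: z = 12.4138

Answer: 12.4138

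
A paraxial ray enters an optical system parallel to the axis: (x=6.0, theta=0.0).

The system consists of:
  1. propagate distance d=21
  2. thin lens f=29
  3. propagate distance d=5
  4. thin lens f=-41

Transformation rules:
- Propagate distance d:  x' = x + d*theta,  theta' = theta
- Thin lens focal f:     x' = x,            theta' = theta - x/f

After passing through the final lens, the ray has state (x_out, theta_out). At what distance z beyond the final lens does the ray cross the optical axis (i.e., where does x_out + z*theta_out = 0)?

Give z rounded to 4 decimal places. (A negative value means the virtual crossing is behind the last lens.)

Answer: 57.8824

Derivation:
Initial: x=6.0000 theta=0.0000
After 1 (propagate distance d=21): x=6.0000 theta=0.0000
After 2 (thin lens f=29): x=6.0000 theta=-6/29 (≈-0.2069)
After 3 (propagate distance d=5): x=144/29 (≈4.9655) theta=-6/29 (≈-0.2069)
After 4 (thin lens f=-41): x=144/29 (≈4.9655) theta=-102/1189 (≈-0.0858)
z_focus = -x_out/theta_out = -(144/29)/(-102/1189) = 984/17 ≈ 57.8824
Rounded to 4 decimal places: z = 57.8824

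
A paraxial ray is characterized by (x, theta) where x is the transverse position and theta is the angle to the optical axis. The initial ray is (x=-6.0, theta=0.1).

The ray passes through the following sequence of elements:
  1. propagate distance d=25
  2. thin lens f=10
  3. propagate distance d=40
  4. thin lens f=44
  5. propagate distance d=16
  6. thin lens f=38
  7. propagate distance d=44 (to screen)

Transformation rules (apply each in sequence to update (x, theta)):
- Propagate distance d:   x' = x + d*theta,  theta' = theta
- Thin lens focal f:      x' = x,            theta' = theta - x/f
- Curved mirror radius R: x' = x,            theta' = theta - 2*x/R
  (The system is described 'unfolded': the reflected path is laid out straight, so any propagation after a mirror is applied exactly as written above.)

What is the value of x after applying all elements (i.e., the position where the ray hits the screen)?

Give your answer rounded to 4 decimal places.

Answer: 2.7062

Derivation:
Initial: x=-6.0000 theta=0.1000
After 1 (propagate distance d=25): x=-3.5000 theta=0.1000
After 2 (thin lens f=10): x=-3.5000 theta=0.4500
After 3 (propagate distance d=40): x=14.5000 theta=0.4500
After 4 (thin lens f=44): x=14.5000 theta=53/440 (≈0.1205)
After 5 (propagate distance d=16): x=1807/110 (≈16.4273) theta=53/440 (≈0.1205)
After 6 (thin lens f=38): x=1807/110 (≈16.4273) theta=-237/760 (≈-0.3118)
After 7 (propagate distance d=44 (to screen)): x=2828/1045 (≈2.7062) theta=-237/760 (≈-0.3118)
Rounded to 4 decimal places: x = 2.7062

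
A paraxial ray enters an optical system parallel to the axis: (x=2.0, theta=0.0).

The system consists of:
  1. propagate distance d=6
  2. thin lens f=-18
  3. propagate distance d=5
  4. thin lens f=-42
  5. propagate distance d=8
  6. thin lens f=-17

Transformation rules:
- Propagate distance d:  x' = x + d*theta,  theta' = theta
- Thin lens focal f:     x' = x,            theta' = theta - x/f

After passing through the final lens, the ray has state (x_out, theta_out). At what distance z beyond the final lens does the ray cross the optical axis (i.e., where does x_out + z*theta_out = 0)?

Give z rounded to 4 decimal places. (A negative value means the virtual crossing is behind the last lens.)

Answer: -9.7499

Derivation:
Initial: x=2.0000 theta=0.0000
After 1 (propagate distance d=6): x=2.0000 theta=0.0000
After 2 (thin lens f=-18): x=2.0000 theta=1/9 (≈0.1111)
After 3 (propagate distance d=5): x=23/9 (≈2.5556) theta=1/9 (≈0.1111)
After 4 (thin lens f=-42): x=23/9 (≈2.5556) theta=65/378 (≈0.1720)
After 5 (propagate distance d=8): x=743/189 (≈3.9312) theta=65/378 (≈0.1720)
After 6 (thin lens f=-17): x=743/189 (≈3.9312) theta=2591/6426 (≈0.4032)
z_focus = -x_out/theta_out = -(743/189)/(2591/6426) = -25262/2591 ≈ -9.7499
Rounded to 4 decimal places: z = -9.7499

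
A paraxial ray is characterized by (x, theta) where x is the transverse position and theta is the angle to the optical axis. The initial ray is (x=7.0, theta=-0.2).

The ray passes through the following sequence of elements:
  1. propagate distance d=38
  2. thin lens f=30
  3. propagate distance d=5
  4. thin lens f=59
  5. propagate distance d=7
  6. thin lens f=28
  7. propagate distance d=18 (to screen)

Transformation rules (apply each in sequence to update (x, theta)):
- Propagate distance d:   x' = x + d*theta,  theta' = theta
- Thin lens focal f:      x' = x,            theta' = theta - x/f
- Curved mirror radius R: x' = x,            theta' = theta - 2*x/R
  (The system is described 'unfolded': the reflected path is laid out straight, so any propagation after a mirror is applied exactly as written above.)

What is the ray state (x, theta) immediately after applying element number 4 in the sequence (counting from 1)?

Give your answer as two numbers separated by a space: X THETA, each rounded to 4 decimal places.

Answer: -1.5000 -0.1546

Derivation:
Initial: x=7.0000 theta=-0.2000
After 1 (propagate distance d=38): x=-0.6000 theta=-0.2000
After 2 (thin lens f=30): x=-0.6000 theta=-0.1800
After 3 (propagate distance d=5): x=-1.5000 theta=-0.1800
After 4 (thin lens f=59): x=-1.5000 theta=-228/1475 (≈-0.1546)
Rounded to 4 decimal places: x = -1.5000, theta = -0.1546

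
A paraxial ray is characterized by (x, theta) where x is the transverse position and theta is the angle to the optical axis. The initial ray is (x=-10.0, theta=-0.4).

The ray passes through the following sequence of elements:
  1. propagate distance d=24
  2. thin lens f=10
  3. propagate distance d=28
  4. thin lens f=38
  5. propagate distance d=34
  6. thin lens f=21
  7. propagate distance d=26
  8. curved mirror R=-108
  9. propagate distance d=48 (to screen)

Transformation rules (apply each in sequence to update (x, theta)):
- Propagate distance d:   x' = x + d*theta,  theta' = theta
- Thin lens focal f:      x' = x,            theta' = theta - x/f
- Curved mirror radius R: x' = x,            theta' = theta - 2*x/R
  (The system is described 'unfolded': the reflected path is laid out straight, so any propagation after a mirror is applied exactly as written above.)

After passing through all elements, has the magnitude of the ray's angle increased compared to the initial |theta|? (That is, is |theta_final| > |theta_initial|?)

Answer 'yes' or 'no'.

Initial: x=-10.0000 theta=-0.4000
After 1 (propagate distance d=24): x=-19.6000 theta=-0.4000
After 2 (thin lens f=10): x=-19.6000 theta=1.5600
After 3 (propagate distance d=28): x=24.0800 theta=1.5600
After 4 (thin lens f=38): x=24.0800 theta=88/95 (≈0.9263)
After 5 (propagate distance d=34): x=26398/475 (≈55.5747) theta=88/95 (≈0.9263)
After 6 (thin lens f=21): x=26398/475 (≈55.5747) theta=-17158/9975 (≈-1.7201)
After 7 (propagate distance d=26): x=4330/399 (≈10.8521) theta=-17158/9975 (≈-1.7201)
After 8 (curved mirror R=-108): x=4330/399 (≈10.8521) theta=-409141/269325 (≈-1.5191)
After 9 (propagate distance d=48 (to screen)): x=-5572006/89775 (≈-62.0663) theta=-409141/269325 (≈-1.5191)
|theta_initial|=0.4000 |theta_final|=409141/269325 (≈1.5191) -> increased

Answer: yes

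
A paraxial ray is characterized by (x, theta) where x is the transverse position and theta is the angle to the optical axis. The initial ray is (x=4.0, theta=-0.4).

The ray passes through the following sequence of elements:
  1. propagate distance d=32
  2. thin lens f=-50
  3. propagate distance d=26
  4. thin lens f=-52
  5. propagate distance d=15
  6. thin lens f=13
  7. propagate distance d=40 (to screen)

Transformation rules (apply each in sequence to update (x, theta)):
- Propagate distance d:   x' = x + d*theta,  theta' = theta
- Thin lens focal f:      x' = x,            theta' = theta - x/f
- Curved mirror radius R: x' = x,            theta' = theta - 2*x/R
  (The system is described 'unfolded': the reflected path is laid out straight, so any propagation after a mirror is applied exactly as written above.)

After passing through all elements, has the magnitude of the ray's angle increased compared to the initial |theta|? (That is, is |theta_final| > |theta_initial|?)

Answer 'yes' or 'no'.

Initial: x=4.0000 theta=-0.4000
After 1 (propagate distance d=32): x=-8.8000 theta=-0.4000
After 2 (thin lens f=-50): x=-8.8000 theta=-0.5760
After 3 (propagate distance d=26): x=-23.7760 theta=-0.5760
After 4 (thin lens f=-52): x=-23.7760 theta=-1679/1625 (≈-1.0332)
After 5 (propagate distance d=15): x=-63821/1625 (≈-39.2745) theta=-1679/1625 (≈-1.0332)
After 6 (thin lens f=13): x=-63821/1625 (≈-39.2745) theta=41994/21125 (≈1.9879)
After 7 (propagate distance d=40 (to screen)): x=850087/21125 (≈40.2408) theta=41994/21125 (≈1.9879)
|theta_initial|=0.4000 |theta_final|=41994/21125 (≈1.9879) -> increased

Answer: yes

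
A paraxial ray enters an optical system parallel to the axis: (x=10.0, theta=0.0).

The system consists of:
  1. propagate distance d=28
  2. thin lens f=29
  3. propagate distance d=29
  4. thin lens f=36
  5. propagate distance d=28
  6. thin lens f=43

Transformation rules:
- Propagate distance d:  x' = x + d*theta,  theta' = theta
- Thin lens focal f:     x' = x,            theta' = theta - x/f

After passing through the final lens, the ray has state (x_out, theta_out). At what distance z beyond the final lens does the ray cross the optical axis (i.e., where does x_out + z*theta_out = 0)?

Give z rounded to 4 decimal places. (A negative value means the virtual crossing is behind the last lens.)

Answer: -80.2667

Derivation:
Initial: x=10.0000 theta=0.0000
After 1 (propagate distance d=28): x=10.0000 theta=0.0000
After 2 (thin lens f=29): x=10.0000 theta=-10/29 (≈-0.3448)
After 3 (propagate distance d=29): x=0.0000 theta=-10/29 (≈-0.3448)
After 4 (thin lens f=36): x=0.0000 theta=-10/29 (≈-0.3448)
After 5 (propagate distance d=28): x=-280/29 (≈-9.6552) theta=-10/29 (≈-0.3448)
After 6 (thin lens f=43): x=-280/29 (≈-9.6552) theta=-150/1247 (≈-0.1203)
z_focus = -x_out/theta_out = -(-280/29)/(-150/1247) = -1204/15 ≈ -80.2667
Rounded to 4 decimal places: z = -80.2667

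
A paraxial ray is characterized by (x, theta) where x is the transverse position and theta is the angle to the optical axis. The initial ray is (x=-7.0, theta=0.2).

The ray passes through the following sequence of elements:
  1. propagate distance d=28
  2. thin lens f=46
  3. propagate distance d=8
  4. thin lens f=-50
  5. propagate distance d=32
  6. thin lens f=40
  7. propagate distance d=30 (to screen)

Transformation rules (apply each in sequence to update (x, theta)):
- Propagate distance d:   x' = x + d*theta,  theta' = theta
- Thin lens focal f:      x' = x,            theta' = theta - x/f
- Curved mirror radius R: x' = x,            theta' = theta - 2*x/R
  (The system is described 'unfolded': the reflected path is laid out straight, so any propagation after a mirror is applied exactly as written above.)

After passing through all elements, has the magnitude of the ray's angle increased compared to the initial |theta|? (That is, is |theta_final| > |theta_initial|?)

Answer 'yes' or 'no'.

Answer: no

Derivation:
Initial: x=-7.0000 theta=0.2000
After 1 (propagate distance d=28): x=-1.4000 theta=0.2000
After 2 (thin lens f=46): x=-1.4000 theta=53/230 (≈0.2304)
After 3 (propagate distance d=8): x=51/115 (≈0.4435) theta=53/230 (≈0.2304)
After 4 (thin lens f=-50): x=51/115 (≈0.4435) theta=688/2875 (≈0.2393)
After 5 (propagate distance d=32): x=23291/2875 (≈8.1012) theta=688/2875 (≈0.2393)
After 6 (thin lens f=40): x=23291/2875 (≈8.1012) theta=4229/115000 (≈0.0368)
After 7 (propagate distance d=30 (to screen)): x=105851/11500 (≈9.2044) theta=4229/115000 (≈0.0368)
|theta_initial|=0.2000 |theta_final|=4229/115000 (≈0.0368) -> not increased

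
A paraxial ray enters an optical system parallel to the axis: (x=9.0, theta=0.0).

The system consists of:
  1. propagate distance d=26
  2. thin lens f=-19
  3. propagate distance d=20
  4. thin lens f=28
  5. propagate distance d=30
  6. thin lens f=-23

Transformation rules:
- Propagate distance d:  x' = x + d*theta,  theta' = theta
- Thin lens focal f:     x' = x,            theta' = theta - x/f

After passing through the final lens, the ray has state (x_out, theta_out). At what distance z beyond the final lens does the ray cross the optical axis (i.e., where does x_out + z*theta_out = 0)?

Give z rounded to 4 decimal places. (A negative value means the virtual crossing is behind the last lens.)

Initial: x=9.0000 theta=0.0000
After 1 (propagate distance d=26): x=9.0000 theta=0.0000
After 2 (thin lens f=-19): x=9.0000 theta=9/19 (≈0.4737)
After 3 (propagate distance d=20): x=351/19 (≈18.4737) theta=9/19 (≈0.4737)
After 4 (thin lens f=28): x=351/19 (≈18.4737) theta=-99/532 (≈-0.1861)
After 5 (propagate distance d=30): x=3429/266 (≈12.8910) theta=-99/532 (≈-0.1861)
After 6 (thin lens f=-23): x=3429/266 (≈12.8910) theta=4581/12236 (≈0.3744)
z_focus = -x_out/theta_out = -(3429/266)/(4581/12236) = -17526/509 ≈ -34.4322
Rounded to 4 decimal places: z = -34.4322

Answer: -34.4322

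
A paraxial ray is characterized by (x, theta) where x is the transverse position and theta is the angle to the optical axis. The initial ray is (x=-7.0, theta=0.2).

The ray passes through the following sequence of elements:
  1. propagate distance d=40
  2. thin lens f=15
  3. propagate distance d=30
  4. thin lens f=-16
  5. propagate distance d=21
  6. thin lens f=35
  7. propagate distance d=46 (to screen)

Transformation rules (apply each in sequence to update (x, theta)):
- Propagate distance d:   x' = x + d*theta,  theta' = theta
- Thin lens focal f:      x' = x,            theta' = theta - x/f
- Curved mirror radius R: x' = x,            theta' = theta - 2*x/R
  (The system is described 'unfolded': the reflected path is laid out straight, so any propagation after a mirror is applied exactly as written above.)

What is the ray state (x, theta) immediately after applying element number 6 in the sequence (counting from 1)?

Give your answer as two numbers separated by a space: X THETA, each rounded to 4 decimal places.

Answer: 14.3625 0.0355

Derivation:
Initial: x=-7.0000 theta=0.2000
After 1 (propagate distance d=40): x=1.0000 theta=0.2000
After 2 (thin lens f=15): x=1.0000 theta=2/15 (≈0.1333)
After 3 (propagate distance d=30): x=5.0000 theta=2/15 (≈0.1333)
After 4 (thin lens f=-16): x=5.0000 theta=107/240 (≈0.4458)
After 5 (propagate distance d=21): x=14.3625 theta=107/240 (≈0.4458)
After 6 (thin lens f=35): x=14.3625 theta=149/4200 (≈0.0355)
Rounded to 4 decimal places: x = 14.3625, theta = 0.0355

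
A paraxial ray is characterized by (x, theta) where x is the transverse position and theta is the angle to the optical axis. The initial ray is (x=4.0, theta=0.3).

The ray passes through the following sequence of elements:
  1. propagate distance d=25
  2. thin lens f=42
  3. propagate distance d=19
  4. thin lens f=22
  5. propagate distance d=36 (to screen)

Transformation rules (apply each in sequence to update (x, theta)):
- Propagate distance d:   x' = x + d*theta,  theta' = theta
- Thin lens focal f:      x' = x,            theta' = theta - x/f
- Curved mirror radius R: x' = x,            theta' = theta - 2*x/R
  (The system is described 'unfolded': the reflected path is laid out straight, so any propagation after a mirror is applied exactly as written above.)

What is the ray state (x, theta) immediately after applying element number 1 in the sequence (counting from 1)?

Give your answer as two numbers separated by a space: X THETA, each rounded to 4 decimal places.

Initial: x=4.0000 theta=0.3000
After 1 (propagate distance d=25): x=11.5000 theta=0.3000
Rounded to 4 decimal places: x = 11.5000, theta = 0.3000

Answer: 11.5000 0.3000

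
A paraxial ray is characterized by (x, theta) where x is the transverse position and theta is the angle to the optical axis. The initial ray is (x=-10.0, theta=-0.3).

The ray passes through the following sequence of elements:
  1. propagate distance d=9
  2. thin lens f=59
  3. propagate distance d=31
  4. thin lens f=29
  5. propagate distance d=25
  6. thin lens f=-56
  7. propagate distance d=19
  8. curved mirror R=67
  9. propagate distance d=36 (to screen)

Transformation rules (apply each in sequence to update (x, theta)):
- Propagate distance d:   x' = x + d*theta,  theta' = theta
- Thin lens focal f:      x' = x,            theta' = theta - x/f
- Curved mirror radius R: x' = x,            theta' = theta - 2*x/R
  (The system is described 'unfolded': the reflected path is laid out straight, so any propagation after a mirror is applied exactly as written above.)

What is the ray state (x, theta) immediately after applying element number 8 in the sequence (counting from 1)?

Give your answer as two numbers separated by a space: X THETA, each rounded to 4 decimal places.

Answer: 2.7629 0.2857

Derivation:
Initial: x=-10.0000 theta=-0.3000
After 1 (propagate distance d=9): x=-12.7000 theta=-0.3000
After 2 (thin lens f=59): x=-12.7000 theta=-5/59 (≈-0.0847)
After 3 (propagate distance d=31): x=-9043/590 (≈-15.3271) theta=-5/59 (≈-0.0847)
After 4 (thin lens f=29): x=-9043/590 (≈-15.3271) theta=7593/17110 (≈0.4438)
After 5 (propagate distance d=25): x=-36211/8555 (≈-4.2327) theta=7593/17110 (≈0.4438)
After 6 (thin lens f=-56): x=-36211/8555 (≈-4.2327) theta=25199/68440 (≈0.3682)
After 7 (propagate distance d=19): x=189093/68440 (≈2.7629) theta=25199/68440 (≈0.3682)
After 8 (curved mirror R=67): x=189093/68440 (≈2.7629) theta=1310147/4585480 (≈0.2857)
Rounded to 4 decimal places: x = 2.7629, theta = 0.2857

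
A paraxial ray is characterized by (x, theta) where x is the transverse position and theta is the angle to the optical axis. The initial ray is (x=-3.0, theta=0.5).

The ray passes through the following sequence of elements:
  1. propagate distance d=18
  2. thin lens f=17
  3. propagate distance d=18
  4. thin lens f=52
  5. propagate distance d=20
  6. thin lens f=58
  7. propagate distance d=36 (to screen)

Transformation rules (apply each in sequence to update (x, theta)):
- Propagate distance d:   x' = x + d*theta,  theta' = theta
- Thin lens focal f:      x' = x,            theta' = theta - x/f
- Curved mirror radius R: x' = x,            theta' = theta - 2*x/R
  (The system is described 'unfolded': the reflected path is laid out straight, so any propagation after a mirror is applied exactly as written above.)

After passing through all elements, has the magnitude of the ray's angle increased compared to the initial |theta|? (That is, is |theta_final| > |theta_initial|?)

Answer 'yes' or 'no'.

Initial: x=-3.0000 theta=0.5000
After 1 (propagate distance d=18): x=6.0000 theta=0.5000
After 2 (thin lens f=17): x=6.0000 theta=5/34 (≈0.1471)
After 3 (propagate distance d=18): x=147/17 (≈8.6471) theta=5/34 (≈0.1471)
After 4 (thin lens f=52): x=147/17 (≈8.6471) theta=-1/52 (≈-0.0192)
After 5 (propagate distance d=20): x=1826/221 (≈8.2624) theta=-1/52 (≈-0.0192)
After 6 (thin lens f=58): x=1826/221 (≈8.2624) theta=-4145/25636 (≈-0.1617)
After 7 (propagate distance d=36 (to screen)): x=15649/6409 (≈2.4417) theta=-4145/25636 (≈-0.1617)
|theta_initial|=0.5000 |theta_final|=4145/25636 (≈0.1617) -> not increased

Answer: no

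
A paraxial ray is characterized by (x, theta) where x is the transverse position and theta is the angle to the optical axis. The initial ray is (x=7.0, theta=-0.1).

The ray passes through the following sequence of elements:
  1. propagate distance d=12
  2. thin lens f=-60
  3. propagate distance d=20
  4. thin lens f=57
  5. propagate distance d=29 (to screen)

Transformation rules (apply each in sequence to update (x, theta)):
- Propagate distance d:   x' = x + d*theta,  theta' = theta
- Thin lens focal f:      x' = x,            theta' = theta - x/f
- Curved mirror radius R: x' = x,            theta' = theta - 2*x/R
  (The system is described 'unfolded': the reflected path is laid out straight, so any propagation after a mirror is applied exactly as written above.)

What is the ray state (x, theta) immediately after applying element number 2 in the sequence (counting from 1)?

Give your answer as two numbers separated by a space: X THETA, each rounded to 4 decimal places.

Answer: 5.8000 -0.0033

Derivation:
Initial: x=7.0000 theta=-0.1000
After 1 (propagate distance d=12): x=5.8000 theta=-0.1000
After 2 (thin lens f=-60): x=5.8000 theta=-1/300 (≈-0.0033)
Rounded to 4 decimal places: x = 5.8000, theta = -0.0033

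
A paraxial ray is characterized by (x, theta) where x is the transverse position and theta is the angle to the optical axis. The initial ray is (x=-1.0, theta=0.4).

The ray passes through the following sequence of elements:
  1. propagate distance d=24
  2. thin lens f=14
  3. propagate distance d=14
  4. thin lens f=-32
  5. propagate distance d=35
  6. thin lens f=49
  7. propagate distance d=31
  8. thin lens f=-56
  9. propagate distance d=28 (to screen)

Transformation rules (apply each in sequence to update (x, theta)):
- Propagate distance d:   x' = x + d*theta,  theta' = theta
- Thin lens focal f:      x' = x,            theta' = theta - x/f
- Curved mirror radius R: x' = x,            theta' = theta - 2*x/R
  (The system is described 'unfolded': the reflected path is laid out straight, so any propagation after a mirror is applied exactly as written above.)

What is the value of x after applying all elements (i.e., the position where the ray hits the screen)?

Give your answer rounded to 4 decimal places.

Answer: -3.0130

Derivation:
Initial: x=-1.0000 theta=0.4000
After 1 (propagate distance d=24): x=8.6000 theta=0.4000
After 2 (thin lens f=14): x=8.6000 theta=-3/14 (≈-0.2143)
After 3 (propagate distance d=14): x=5.6000 theta=-3/14 (≈-0.2143)
After 4 (thin lens f=-32): x=5.6000 theta=-11/280 (≈-0.0393)
After 5 (propagate distance d=35): x=4.2250 theta=-11/280 (≈-0.0393)
After 6 (thin lens f=49): x=4.2250 theta=-123/980 (≈-0.1255)
After 7 (propagate distance d=31): x=131/392 (≈0.3342) theta=-123/980 (≈-0.1255)
After 8 (thin lens f=-56): x=131/392 (≈0.3342) theta=-13121/109760 (≈-0.1195)
After 9 (propagate distance d=28 (to screen)): x=-11811/3920 (≈-3.0130) theta=-13121/109760 (≈-0.1195)
Rounded to 4 decimal places: x = -3.0130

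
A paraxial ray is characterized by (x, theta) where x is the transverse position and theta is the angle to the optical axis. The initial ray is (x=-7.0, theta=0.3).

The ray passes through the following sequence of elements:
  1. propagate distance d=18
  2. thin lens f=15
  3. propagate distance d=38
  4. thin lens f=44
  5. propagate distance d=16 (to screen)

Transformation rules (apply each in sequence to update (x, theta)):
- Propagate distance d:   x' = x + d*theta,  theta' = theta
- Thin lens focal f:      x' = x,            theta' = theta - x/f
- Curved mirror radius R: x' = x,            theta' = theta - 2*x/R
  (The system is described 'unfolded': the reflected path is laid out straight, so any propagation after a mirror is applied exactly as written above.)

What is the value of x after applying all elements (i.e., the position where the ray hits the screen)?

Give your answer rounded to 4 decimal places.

Answer: 15.3224

Derivation:
Initial: x=-7.0000 theta=0.3000
After 1 (propagate distance d=18): x=-1.6000 theta=0.3000
After 2 (thin lens f=15): x=-1.6000 theta=61/150 (≈0.4067)
After 3 (propagate distance d=38): x=1039/75 (≈13.8533) theta=61/150 (≈0.4067)
After 4 (thin lens f=44): x=1039/75 (≈13.8533) theta=101/1100 (≈0.0918)
After 5 (propagate distance d=16 (to screen)): x=12641/825 (≈15.3224) theta=101/1100 (≈0.0918)
Rounded to 4 decimal places: x = 15.3224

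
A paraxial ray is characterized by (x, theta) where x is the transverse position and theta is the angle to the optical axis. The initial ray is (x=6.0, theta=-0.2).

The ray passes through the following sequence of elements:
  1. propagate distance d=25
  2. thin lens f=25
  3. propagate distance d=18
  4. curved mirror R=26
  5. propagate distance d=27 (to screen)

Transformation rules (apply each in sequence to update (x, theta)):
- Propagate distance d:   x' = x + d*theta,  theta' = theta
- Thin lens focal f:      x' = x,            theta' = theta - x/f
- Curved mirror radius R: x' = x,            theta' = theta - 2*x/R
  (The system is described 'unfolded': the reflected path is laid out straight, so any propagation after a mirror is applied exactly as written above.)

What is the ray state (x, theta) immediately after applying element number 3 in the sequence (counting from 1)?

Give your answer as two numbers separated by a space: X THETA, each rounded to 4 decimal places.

Answer: -3.3200 -0.2400

Derivation:
Initial: x=6.0000 theta=-0.2000
After 1 (propagate distance d=25): x=1.0000 theta=-0.2000
After 2 (thin lens f=25): x=1.0000 theta=-0.2400
After 3 (propagate distance d=18): x=-3.3200 theta=-0.2400
Rounded to 4 decimal places: x = -3.3200, theta = -0.2400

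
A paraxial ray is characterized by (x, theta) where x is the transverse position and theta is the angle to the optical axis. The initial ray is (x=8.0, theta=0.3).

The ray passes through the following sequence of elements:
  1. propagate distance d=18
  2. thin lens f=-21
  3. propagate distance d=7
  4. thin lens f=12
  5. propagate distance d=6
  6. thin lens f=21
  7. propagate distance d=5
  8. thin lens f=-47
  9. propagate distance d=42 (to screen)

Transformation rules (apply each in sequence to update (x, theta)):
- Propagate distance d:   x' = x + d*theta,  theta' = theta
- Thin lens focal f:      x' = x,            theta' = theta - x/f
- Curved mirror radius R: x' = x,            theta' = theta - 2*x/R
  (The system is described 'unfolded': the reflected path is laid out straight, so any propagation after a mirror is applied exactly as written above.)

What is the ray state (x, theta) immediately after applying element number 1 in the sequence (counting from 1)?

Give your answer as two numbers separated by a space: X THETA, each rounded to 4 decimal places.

Answer: 13.4000 0.3000

Derivation:
Initial: x=8.0000 theta=0.3000
After 1 (propagate distance d=18): x=13.4000 theta=0.3000
Rounded to 4 decimal places: x = 13.4000, theta = 0.3000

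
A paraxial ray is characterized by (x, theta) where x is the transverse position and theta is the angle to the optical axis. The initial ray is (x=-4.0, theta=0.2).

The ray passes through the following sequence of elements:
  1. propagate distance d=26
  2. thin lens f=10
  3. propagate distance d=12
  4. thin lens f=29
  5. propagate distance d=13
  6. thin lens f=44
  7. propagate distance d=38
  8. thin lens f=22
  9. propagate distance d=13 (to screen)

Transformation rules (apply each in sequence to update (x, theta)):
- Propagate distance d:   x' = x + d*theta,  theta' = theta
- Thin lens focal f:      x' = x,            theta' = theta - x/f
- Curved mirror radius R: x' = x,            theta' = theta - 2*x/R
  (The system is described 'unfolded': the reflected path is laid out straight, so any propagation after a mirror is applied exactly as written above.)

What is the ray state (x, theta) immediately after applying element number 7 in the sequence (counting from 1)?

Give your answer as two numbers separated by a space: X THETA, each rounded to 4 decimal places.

Initial: x=-4.0000 theta=0.2000
After 1 (propagate distance d=26): x=1.2000 theta=0.2000
After 2 (thin lens f=10): x=1.2000 theta=0.0800
After 3 (propagate distance d=12): x=2.1600 theta=0.0800
After 4 (thin lens f=29): x=2.1600 theta=4/725 (≈0.0055)
After 5 (propagate distance d=13): x=1618/725 (≈2.2317) theta=4/725 (≈0.0055)
After 6 (thin lens f=44): x=1618/725 (≈2.2317) theta=-721/15950 (≈-0.0452)
After 7 (propagate distance d=38): x=4099/7975 (≈0.5140) theta=-721/15950 (≈-0.0452)
Rounded to 4 decimal places: x = 0.5140, theta = -0.0452

Answer: 0.5140 -0.0452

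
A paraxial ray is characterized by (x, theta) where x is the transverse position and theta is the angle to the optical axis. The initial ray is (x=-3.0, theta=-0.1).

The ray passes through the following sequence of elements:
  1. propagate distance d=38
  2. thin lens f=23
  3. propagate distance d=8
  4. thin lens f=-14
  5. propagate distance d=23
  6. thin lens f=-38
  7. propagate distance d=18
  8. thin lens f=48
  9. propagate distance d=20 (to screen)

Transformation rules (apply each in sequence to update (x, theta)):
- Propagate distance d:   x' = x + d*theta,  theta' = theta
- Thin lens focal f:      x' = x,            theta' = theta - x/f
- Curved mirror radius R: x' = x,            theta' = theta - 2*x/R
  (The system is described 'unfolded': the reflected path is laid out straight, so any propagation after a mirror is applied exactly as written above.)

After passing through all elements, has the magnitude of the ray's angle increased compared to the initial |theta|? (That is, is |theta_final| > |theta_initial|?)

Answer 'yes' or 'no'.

Answer: no

Derivation:
Initial: x=-3.0000 theta=-0.1000
After 1 (propagate distance d=38): x=-6.8000 theta=-0.1000
After 2 (thin lens f=23): x=-6.8000 theta=9/46 (≈0.1957)
After 3 (propagate distance d=8): x=-602/115 (≈-5.2348) theta=9/46 (≈0.1957)
After 4 (thin lens f=-14): x=-602/115 (≈-5.2348) theta=-41/230 (≈-0.1783)
After 5 (propagate distance d=23): x=-2147/230 (≈-9.3348) theta=-41/230 (≈-0.1783)
After 6 (thin lens f=-38): x=-2147/230 (≈-9.3348) theta=-39/92 (≈-0.4239)
After 7 (propagate distance d=18): x=-1951/115 (≈-16.9652) theta=-39/92 (≈-0.4239)
After 8 (thin lens f=48): x=-1951/115 (≈-16.9652) theta=-389/5520 (≈-0.0705)
After 9 (propagate distance d=20 (to screen)): x=-25357/1380 (≈-18.3746) theta=-389/5520 (≈-0.0705)
|theta_initial|=0.1000 |theta_final|=389/5520 (≈0.0705) -> not increased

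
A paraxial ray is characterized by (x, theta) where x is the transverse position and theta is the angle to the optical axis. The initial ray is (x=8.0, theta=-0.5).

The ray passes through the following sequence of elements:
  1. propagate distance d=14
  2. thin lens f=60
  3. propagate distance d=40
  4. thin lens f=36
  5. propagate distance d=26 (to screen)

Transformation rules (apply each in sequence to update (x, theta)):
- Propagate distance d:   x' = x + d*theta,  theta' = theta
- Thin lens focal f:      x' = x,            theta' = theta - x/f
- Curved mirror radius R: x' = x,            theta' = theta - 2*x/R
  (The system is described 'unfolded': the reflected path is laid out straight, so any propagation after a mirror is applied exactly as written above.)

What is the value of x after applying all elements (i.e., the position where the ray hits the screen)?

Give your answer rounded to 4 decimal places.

Answer: -18.8963

Derivation:
Initial: x=8.0000 theta=-0.5000
After 1 (propagate distance d=14): x=1.0000 theta=-0.5000
After 2 (thin lens f=60): x=1.0000 theta=-31/60 (≈-0.5167)
After 3 (propagate distance d=40): x=-59/3 (≈-19.6667) theta=-31/60 (≈-0.5167)
After 4 (thin lens f=36): x=-59/3 (≈-19.6667) theta=4/135 (≈0.0296)
After 5 (propagate distance d=26 (to screen)): x=-2551/135 (≈-18.8963) theta=4/135 (≈0.0296)
Rounded to 4 decimal places: x = -18.8963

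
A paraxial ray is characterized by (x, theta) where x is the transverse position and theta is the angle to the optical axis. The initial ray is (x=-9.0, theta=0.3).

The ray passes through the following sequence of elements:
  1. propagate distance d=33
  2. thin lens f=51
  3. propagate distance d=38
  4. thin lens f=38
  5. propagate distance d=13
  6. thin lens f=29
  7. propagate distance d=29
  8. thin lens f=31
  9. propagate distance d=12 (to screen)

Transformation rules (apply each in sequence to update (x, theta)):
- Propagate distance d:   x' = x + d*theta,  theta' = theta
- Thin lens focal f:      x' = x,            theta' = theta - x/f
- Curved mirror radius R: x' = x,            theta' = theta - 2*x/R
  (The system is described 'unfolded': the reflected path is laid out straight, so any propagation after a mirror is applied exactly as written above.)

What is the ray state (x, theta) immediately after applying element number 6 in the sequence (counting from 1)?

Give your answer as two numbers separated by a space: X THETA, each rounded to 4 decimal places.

Initial: x=-9.0000 theta=0.3000
After 1 (propagate distance d=33): x=0.9000 theta=0.3000
After 2 (thin lens f=51): x=0.9000 theta=24/85 (≈0.2824)
After 3 (propagate distance d=38): x=1977/170 (≈11.6294) theta=24/85 (≈0.2824)
After 4 (thin lens f=38): x=1977/170 (≈11.6294) theta=-9/380 (≈-0.0237)
After 5 (propagate distance d=13): x=73137/6460 (≈11.3215) theta=-9/380 (≈-0.0237)
After 6 (thin lens f=29): x=73137/6460 (≈11.3215) theta=-38787/93670 (≈-0.4141)
Rounded to 4 decimal places: x = 11.3215, theta = -0.4141

Answer: 11.3215 -0.4141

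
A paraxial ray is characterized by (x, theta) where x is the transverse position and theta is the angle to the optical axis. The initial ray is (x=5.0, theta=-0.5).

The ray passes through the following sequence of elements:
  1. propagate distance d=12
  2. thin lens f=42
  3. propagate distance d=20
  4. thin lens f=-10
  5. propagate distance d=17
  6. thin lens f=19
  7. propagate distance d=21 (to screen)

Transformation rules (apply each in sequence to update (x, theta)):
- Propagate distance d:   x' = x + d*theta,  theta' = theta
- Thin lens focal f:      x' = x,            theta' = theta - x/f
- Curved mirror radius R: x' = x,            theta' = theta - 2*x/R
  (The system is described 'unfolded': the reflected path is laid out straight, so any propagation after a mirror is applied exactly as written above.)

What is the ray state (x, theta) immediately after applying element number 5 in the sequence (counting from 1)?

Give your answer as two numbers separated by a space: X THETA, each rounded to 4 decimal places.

Answer: -36.5095 -1.5286

Derivation:
Initial: x=5.0000 theta=-0.5000
After 1 (propagate distance d=12): x=-1.0000 theta=-0.5000
After 2 (thin lens f=42): x=-1.0000 theta=-10/21 (≈-0.4762)
After 3 (propagate distance d=20): x=-221/21 (≈-10.5238) theta=-10/21 (≈-0.4762)
After 4 (thin lens f=-10): x=-221/21 (≈-10.5238) theta=-107/70 (≈-1.5286)
After 5 (propagate distance d=17): x=-7667/210 (≈-36.5095) theta=-107/70 (≈-1.5286)
Rounded to 4 decimal places: x = -36.5095, theta = -1.5286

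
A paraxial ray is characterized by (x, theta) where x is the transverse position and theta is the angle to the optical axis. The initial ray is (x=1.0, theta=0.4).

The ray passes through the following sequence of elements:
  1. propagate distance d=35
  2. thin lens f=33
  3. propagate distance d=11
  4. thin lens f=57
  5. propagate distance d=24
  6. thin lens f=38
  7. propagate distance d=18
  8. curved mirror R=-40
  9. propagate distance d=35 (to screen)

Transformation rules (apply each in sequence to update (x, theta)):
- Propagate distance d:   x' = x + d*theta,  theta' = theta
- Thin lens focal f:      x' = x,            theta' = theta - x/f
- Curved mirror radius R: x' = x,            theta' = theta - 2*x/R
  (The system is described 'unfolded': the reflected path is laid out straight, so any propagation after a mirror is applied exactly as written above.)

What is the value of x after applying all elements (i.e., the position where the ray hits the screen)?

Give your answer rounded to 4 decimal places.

Answer: -22.2576

Derivation:
Initial: x=1.0000 theta=0.4000
After 1 (propagate distance d=35): x=15.0000 theta=0.4000
After 2 (thin lens f=33): x=15.0000 theta=-3/55 (≈-0.0545)
After 3 (propagate distance d=11): x=14.4000 theta=-3/55 (≈-0.0545)
After 4 (thin lens f=57): x=14.4000 theta=-321/1045 (≈-0.3072)
After 5 (propagate distance d=24): x=7344/1045 (≈7.0278) theta=-321/1045 (≈-0.3072)
After 6 (thin lens f=38): x=7344/1045 (≈7.0278) theta=-9771/19855 (≈-0.4921)
After 7 (propagate distance d=18): x=-36342/19855 (≈-1.8304) theta=-9771/19855 (≈-0.4921)
After 8 (curved mirror R=-40): x=-36342/19855 (≈-1.8304) theta=-321/550 (≈-0.5836)
After 9 (propagate distance d=35 (to screen)): x=-883851/39710 (≈-22.2576) theta=-321/550 (≈-0.5836)
Rounded to 4 decimal places: x = -22.2576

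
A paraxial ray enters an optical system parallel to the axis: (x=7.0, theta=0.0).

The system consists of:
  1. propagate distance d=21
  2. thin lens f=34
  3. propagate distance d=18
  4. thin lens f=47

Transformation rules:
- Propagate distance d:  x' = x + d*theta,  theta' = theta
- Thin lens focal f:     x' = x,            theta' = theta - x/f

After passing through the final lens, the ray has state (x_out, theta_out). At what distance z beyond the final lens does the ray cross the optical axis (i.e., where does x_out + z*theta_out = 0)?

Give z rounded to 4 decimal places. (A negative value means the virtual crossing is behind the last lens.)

Answer: 11.9365

Derivation:
Initial: x=7.0000 theta=0.0000
After 1 (propagate distance d=21): x=7.0000 theta=0.0000
After 2 (thin lens f=34): x=7.0000 theta=-7/34 (≈-0.2059)
After 3 (propagate distance d=18): x=56/17 (≈3.2941) theta=-7/34 (≈-0.2059)
After 4 (thin lens f=47): x=56/17 (≈3.2941) theta=-441/1598 (≈-0.2760)
z_focus = -x_out/theta_out = -(56/17)/(-441/1598) = 752/63 ≈ 11.9365
Rounded to 4 decimal places: z = 11.9365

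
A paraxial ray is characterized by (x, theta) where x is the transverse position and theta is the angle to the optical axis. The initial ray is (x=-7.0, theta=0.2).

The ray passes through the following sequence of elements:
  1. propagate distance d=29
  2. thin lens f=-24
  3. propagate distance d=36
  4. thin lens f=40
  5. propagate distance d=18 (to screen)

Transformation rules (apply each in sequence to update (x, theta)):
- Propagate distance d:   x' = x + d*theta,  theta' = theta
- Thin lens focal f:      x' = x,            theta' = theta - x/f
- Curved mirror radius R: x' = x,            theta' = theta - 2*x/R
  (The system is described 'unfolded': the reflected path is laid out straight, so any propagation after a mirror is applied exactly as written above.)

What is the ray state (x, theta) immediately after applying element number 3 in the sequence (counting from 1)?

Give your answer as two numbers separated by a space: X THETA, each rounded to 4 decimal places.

Initial: x=-7.0000 theta=0.2000
After 1 (propagate distance d=29): x=-1.2000 theta=0.2000
After 2 (thin lens f=-24): x=-1.2000 theta=0.1500
After 3 (propagate distance d=36): x=4.2000 theta=0.1500
Rounded to 4 decimal places: x = 4.2000, theta = 0.1500

Answer: 4.2000 0.1500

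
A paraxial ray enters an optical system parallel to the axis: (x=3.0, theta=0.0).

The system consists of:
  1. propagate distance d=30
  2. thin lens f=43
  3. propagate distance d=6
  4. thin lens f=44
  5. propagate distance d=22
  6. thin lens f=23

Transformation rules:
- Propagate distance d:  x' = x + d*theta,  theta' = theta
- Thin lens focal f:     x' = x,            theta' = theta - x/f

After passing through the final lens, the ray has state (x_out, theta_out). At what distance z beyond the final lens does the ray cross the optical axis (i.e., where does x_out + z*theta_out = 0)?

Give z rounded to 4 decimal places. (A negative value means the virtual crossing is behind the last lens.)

Initial: x=3.0000 theta=0.0000
After 1 (propagate distance d=30): x=3.0000 theta=0.0000
After 2 (thin lens f=43): x=3.0000 theta=-3/43 (≈-0.0698)
After 3 (propagate distance d=6): x=111/43 (≈2.5814) theta=-3/43 (≈-0.0698)
After 4 (thin lens f=44): x=111/43 (≈2.5814) theta=-243/1892 (≈-0.1284)
After 5 (propagate distance d=22): x=-21/86 (≈-0.2442) theta=-243/1892 (≈-0.1284)
After 6 (thin lens f=23): x=-21/86 (≈-0.2442) theta=-5127/43516 (≈-0.1178)
z_focus = -x_out/theta_out = -(-21/86)/(-5127/43516) = -3542/1709 ≈ -2.0726
Rounded to 4 decimal places: z = -2.0726

Answer: -2.0726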